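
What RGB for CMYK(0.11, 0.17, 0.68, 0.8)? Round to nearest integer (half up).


R = 255 × (1-C) × (1-K) = 255 × 0.89 × 0.20 = 45.39 → 45
G = 255 × (1-M) × (1-K) = 255 × 0.83 × 0.20 = 42.33 → 42
B = 255 × (1-Y) × (1-K) = 255 × 0.32 × 0.20 = 16.32 → 16
= RGB(45, 42, 16)


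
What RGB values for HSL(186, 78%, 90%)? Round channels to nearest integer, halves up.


H=186°, S=0.78, L=0.90
C = (1-|2L-1|)×S = (1-|0.80|)×0.78 = 0.156
H' = H/60 = 186/60 ≈ 3.1000; X = C×(1-|H' mod 2 - 1|) = 0.1404
m = L - C/2 = 0.90 - 0.078 = 0.822
Sector ⌊H'⌋ = 3 → (R',G',B') = (0.0, 0.1404, 0.156)
RGB = ((R'+m)×255, (G'+m)×255, (B'+m)×255) = (209.61, 245.412, 249.39)
Round half up → RGB(210, 245, 249)


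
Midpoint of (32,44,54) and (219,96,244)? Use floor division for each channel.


Midpoint: each channel = ⌊(C₁+C₂)/2⌋
R: ⌊(32+219)/2⌋ = 125
G: ⌊(44+96)/2⌋ = 70
B: ⌊(54+244)/2⌋ = 149
= RGB(125, 70, 149)


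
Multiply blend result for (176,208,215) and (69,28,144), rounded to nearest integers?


Multiply: C = A×B/255, rounded to nearest integer
R: 176×69/255 = 12144/255 ≈ 47.624 → 48
G: 208×28/255 = 5824/255 ≈ 22.839 → 23
B: 215×144/255 = 30960/255 ≈ 121.412 → 121
= RGB(48, 23, 121)


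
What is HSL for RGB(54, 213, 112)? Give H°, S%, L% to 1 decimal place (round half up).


Normalize: R'=54/255≈0.2118, G'=213/255≈0.8353, B'=112/255≈0.4392
Max=213/255, Min=54/255, Δ=Max-Min=159/255
L = (Max+Min)/2 = (213+54)/510 = 267/510 = 0.52352… → L = 52.4%
L > 0.5 → S = Δ/(2-Max-Min) = 159/(510-213-54) = 159/243 = 0.65432… → S = 65.4%
(the 1/255 factors cancel in S and H, so raw channel differences can be used)
Max is G' → H = 60 × ((B-R)/Δ + 2) = 60 × ((112-54)/159 + 2)
  58/159 + 2 = 0.3647… + 2 = 2.3647…
  H = 60 × 2.3647… = 141.886…° → H = 141.9°
= HSL(141.9°, 65.4%, 52.4%)


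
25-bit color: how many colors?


Colors = 2^bits = 2^25
= 33,554,432 colors


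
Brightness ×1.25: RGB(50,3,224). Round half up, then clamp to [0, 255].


Multiply each channel by 1.25, round half up, clamp to [0, 255]
R: 50×1.25 = 62.5 → round → 63
G: 3×1.25 = 3.75 → round → 4
B: 224×1.25 = 280 → clamp → 255
= RGB(63, 4, 255)


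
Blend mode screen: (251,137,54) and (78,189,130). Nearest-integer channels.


Screen: C = 255 - (255-A)×(255-B)/255, rounded to nearest integer
R: 255 - (255-251)×(255-78)/255 = 255 - 708/255 ≈ 255 - 2.776 = 252.224 → 252
G: 255 - (255-137)×(255-189)/255 = 255 - 7788/255 ≈ 255 - 30.541 = 224.459 → 224
B: 255 - (255-54)×(255-130)/255 = 255 - 25125/255 ≈ 255 - 98.529 = 156.471 → 156
= RGB(252, 224, 156)


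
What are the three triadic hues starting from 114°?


Triadic: equally spaced at 120° intervals
H1 = 114°
H2 = (114 + 120) mod 360 = 234°
H3 = (114 + 240) mod 360 = 354°
Triadic = 114°, 234°, 354°


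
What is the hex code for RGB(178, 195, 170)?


R = 178 → B2 (hex)
G = 195 → C3 (hex)
B = 170 → AA (hex)
Hex = #B2C3AA


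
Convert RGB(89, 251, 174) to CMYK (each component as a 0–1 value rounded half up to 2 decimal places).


R'=89/255≈0.3490, G'=251/255≈0.9843, B'=174/255≈0.6824
K = 1 - max(R',G',B') = 1 - 251/255 = 4/255 = 0.01568… → 0.02
(1-R'-K)/(1-K) simplifies to (max-R)/max with max = 251:
C = (251-89)/251 = 162/251 = 0.64541… → 0.65
M = (251-251)/251 = 0/251 = 0 → 0.00
Y = (251-174)/251 = 77/251 = 0.30677… → 0.31
= CMYK(0.65, 0.00, 0.31, 0.02)


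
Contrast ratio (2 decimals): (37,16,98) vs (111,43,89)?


Linearize each sRGB channel c=v/255: c/12.92 if c ≤ 0.04045 else ((c+0.055)/1.055)^2.4
L = 0.2126×R_lin + 0.7152×G_lin + 0.0722×B_lin
Color 1 (37,16,98):
  R=37: 37/255≈0.1451 > 0.04045 → ((0.1451+0.055)/1.055)^2.4 ≈ 0.01850
  G=16: 16/255≈0.0627 > 0.04045 → ((0.0627+0.055)/1.055)^2.4 ≈ 0.00518
  B=98: 98/255≈0.3843 > 0.04045 → ((0.3843+0.055)/1.055)^2.4 ≈ 0.12214
  L1 = 0.2126×0.01850 + 0.7152×0.00518 + 0.0722×0.12214 ≈ 0.01646
Color 2 (111,43,89):
  R=111: 111/255≈0.4353 > 0.04045 → ((0.4353+0.055)/1.055)^2.4 ≈ 0.15896
  G=43: 43/255≈0.1686 > 0.04045 → ((0.1686+0.055)/1.055)^2.4 ≈ 0.02416
  B=89: 89/255≈0.3490 > 0.04045 → ((0.3490+0.055)/1.055)^2.4 ≈ 0.09990
  L2 = 0.2126×0.15896 + 0.7152×0.02416 + 0.0722×0.09990 ≈ 0.05829
Lighter = 0.05829, Darker = 0.01646
Ratio = (L_lighter + 0.05) / (L_darker + 0.05)
Ratio = (0.05829 + 0.05) / (0.01646 + 0.05) = 0.10829 / 0.06646 ≈ 1.6294
Ratio ≈ 1.63:1


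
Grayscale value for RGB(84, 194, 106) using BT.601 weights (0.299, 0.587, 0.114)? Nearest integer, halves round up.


Gray = 0.299×R + 0.587×G + 0.114×B
Gray = 0.299×84 + 0.587×194 + 0.114×106
Gray = 25.116 + 113.878 + 12.084
Gray = 151.078 → round half up → 151
Gray = 151


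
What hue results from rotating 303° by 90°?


New hue = (H + rotation) mod 360
New hue = (303 + 90) mod 360
= 393 mod 360
= 33°


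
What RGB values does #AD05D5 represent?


AD → 173 (R)
05 → 5 (G)
D5 → 213 (B)
= RGB(173, 5, 213)


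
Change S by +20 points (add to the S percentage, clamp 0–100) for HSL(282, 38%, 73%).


Original S = 38%
Adjustment = +20 percentage points
New S = 38 + (20) = 58
Clamp to [0, 100] → 58
= HSL(282°, 58%, 73%)


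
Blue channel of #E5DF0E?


Color: #E5DF0E
R = E5 = 229
G = DF = 223
B = 0E = 14
Blue = 14


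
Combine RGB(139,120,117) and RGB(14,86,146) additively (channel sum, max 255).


Additive: each channel = min(255, C₁+C₂)
R: 139+14 = 153 → 153
G: 120+86 = 206 → 206
B: 117+146 = 263 → 255
= RGB(153, 206, 255)


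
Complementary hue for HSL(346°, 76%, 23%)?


Complement = opposite side of color wheel = hue + 180°
H' = (346 + 180) mod 360 = 166°
S and L unchanged.
= HSL(166°, 76%, 23%)


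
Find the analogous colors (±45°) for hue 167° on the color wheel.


Base hue: 167°
Left analog: (167 - 45) mod 360 = 122°
Right analog: (167 + 45) mod 360 = 212°
Analogous hues = 122° and 212°


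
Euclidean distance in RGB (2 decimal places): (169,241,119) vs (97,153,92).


d = √[(R₁-R₂)² + (G₁-G₂)² + (B₁-B₂)²]
d = √[(169-97)² + (241-153)² + (119-92)²]
d = √[5184 + 7744 + 729]
d = √13657
d ≈ 116.86


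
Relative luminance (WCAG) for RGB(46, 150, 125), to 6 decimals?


Linearize each channel (sRGB transfer function): c = v/255; c_lin = c/12.92 if c ≤ 0.04045, else ((c+0.055)/1.055)^2.4
  R: 46/255 ≈ 0.180392 > 0.04045 → ((0.180392+0.055)/1.055)^2.4 ≈ 0.027321
  G: 150/255 ≈ 0.588235 > 0.04045 → ((0.588235+0.055)/1.055)^2.4 ≈ 0.304987
  B: 125/255 ≈ 0.490196 > 0.04045 → ((0.490196+0.055)/1.055)^2.4 ≈ 0.205079
R_lin = 0.027321, G_lin = 0.304987, B_lin = 0.205079
L = 0.2126×R + 0.7152×G + 0.0722×B
L = 0.2126×0.027321 + 0.7152×0.304987 + 0.0722×0.205079
L ≈ 0.238742


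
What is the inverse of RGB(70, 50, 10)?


Invert: (255-R, 255-G, 255-B)
R: 255-70 = 185
G: 255-50 = 205
B: 255-10 = 245
= RGB(185, 205, 245)


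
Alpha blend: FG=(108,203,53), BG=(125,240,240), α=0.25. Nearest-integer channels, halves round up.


C = α×F + (1-α)×B, with 1-α = 0.75
R: 0.25×108 + 0.75×125 = 27.00 + 93.75 = 120.75 → 121
G: 0.25×203 + 0.75×240 = 50.75 + 180.00 = 230.75 → 231
B: 0.25×53 + 0.75×240 = 13.25 + 180.00 = 193.25 → 193
= RGB(121, 231, 193)


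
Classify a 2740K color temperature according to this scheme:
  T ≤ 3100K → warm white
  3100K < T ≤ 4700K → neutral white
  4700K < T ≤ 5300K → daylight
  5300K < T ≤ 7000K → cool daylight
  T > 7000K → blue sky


Temperature: 2740K
2740K ≤ 3100K → warm white
Classification: warm white


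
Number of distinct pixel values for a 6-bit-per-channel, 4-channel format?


Total bits = 6 bits/channel × 4 channels = 24 bits
Distinct pixel values = 2^24
= 16,777,216 pixel values


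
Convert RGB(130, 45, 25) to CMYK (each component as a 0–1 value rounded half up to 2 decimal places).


R'=130/255≈0.5098, G'=45/255≈0.1765, B'=25/255≈0.0980
K = 1 - max(R',G',B') = 1 - 130/255 = 125/255 = 0.49019… → 0.49
(1-R'-K)/(1-K) simplifies to (max-R)/max with max = 130:
C = (130-130)/130 = 0/130 = 0 → 0.00
M = (130-45)/130 = 85/130 = 0.65384… → 0.65
Y = (130-25)/130 = 105/130 = 0.80769… → 0.81
= CMYK(0.00, 0.65, 0.81, 0.49)


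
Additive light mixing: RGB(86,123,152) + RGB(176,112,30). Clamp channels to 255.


Additive: each channel = min(255, C₁+C₂)
R: 86+176 = 262 → 255
G: 123+112 = 235 → 235
B: 152+30 = 182 → 182
= RGB(255, 235, 182)


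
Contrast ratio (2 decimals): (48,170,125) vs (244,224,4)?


Linearize each sRGB channel c=v/255: c/12.92 if c ≤ 0.04045 else ((c+0.055)/1.055)^2.4
L = 0.2126×R_lin + 0.7152×G_lin + 0.0722×B_lin
Color 1 (48,170,125):
  R=48: 48/255≈0.1882 > 0.04045 → ((0.1882+0.055)/1.055)^2.4 ≈ 0.02956
  G=170: 170/255≈0.6667 > 0.04045 → ((0.6667+0.055)/1.055)^2.4 ≈ 0.40198
  B=125: 125/255≈0.4902 > 0.04045 → ((0.4902+0.055)/1.055)^2.4 ≈ 0.20508
  L1 = 0.2126×0.02956 + 0.7152×0.40198 + 0.0722×0.20508 ≈ 0.30858
Color 2 (244,224,4):
  R=244: 244/255≈0.9569 > 0.04045 → ((0.9569+0.055)/1.055)^2.4 ≈ 0.90466
  G=224: 224/255≈0.8784 > 0.04045 → ((0.8784+0.055)/1.055)^2.4 ≈ 0.74540
  B=4: 4/255≈0.0157 ≤ 0.04045 → 0.0157/12.92 ≈ 0.00121
  L2 = 0.2126×0.90466 + 0.7152×0.74540 + 0.0722×0.00121 ≈ 0.72553
Lighter = 0.72553, Darker = 0.30858
Ratio = (L_lighter + 0.05) / (L_darker + 0.05)
Ratio = (0.72553 + 0.05) / (0.30858 + 0.05) = 0.77553 / 0.35858 ≈ 2.1628
Ratio ≈ 2.16:1


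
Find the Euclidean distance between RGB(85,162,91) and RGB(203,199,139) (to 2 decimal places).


d = √[(R₁-R₂)² + (G₁-G₂)² + (B₁-B₂)²]
d = √[(85-203)² + (162-199)² + (91-139)²]
d = √[13924 + 1369 + 2304]
d = √17597
d ≈ 132.65


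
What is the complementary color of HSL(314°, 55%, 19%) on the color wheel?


Complement = opposite side of color wheel = hue + 180°
H' = (314 + 180) mod 360 = 134°
S and L unchanged.
= HSL(134°, 55%, 19%)


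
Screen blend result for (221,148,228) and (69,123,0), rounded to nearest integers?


Screen: C = 255 - (255-A)×(255-B)/255, rounded to nearest integer
R: 255 - (255-221)×(255-69)/255 = 255 - 6324/255 ≈ 255 - 24.800 = 230.200 → 230
G: 255 - (255-148)×(255-123)/255 = 255 - 14124/255 ≈ 255 - 55.388 = 199.612 → 200
B: 255 - (255-228)×(255-0)/255 = 255 - 6885/255 ≈ 255 - 27.000 = 228.000 → 228
= RGB(230, 200, 228)


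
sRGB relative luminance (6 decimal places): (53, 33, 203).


Linearize each channel (sRGB transfer function): c = v/255; c_lin = c/12.92 if c ≤ 0.04045, else ((c+0.055)/1.055)^2.4
  R: 53/255 ≈ 0.207843 > 0.04045 → ((0.207843+0.055)/1.055)^2.4 ≈ 0.035601
  G: 33/255 ≈ 0.129412 > 0.04045 → ((0.129412+0.055)/1.055)^2.4 ≈ 0.015209
  B: 203/255 ≈ 0.796078 > 0.04045 → ((0.796078+0.055)/1.055)^2.4 ≈ 0.597202
R_lin = 0.035601, G_lin = 0.015209, B_lin = 0.597202
L = 0.2126×R + 0.7152×G + 0.0722×B
L = 0.2126×0.035601 + 0.7152×0.015209 + 0.0722×0.597202
L ≈ 0.061564


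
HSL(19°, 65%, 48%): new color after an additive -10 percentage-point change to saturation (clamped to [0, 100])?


Original S = 65%
Adjustment = -10 percentage points
New S = 65 + (-10) = 55
Clamp to [0, 100] → 55
= HSL(19°, 55%, 48%)


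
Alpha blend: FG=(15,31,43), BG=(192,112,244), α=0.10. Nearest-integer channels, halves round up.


C = α×F + (1-α)×B, with 1-α = 0.90
R: 0.10×15 + 0.90×192 = 1.50 + 172.80 = 174.30 → 174
G: 0.10×31 + 0.90×112 = 3.10 + 100.80 = 103.90 → 104
B: 0.10×43 + 0.90×244 = 4.30 + 219.60 = 223.90 → 224
= RGB(174, 104, 224)


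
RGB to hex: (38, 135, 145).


R = 38 → 26 (hex)
G = 135 → 87 (hex)
B = 145 → 91 (hex)
Hex = #268791


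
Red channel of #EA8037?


Color: #EA8037
R = EA = 234
G = 80 = 128
B = 37 = 55
Red = 234


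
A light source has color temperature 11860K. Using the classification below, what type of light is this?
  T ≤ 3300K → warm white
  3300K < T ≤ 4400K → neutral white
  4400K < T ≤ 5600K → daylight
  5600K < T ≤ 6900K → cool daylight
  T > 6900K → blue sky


Temperature: 11860K
11860K > 6900K → blue sky
Classification: blue sky


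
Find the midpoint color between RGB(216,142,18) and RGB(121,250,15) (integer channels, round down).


Midpoint: each channel = ⌊(C₁+C₂)/2⌋
R: ⌊(216+121)/2⌋ = 168
G: ⌊(142+250)/2⌋ = 196
B: ⌊(18+15)/2⌋ = 16
= RGB(168, 196, 16)


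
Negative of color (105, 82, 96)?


Invert: (255-R, 255-G, 255-B)
R: 255-105 = 150
G: 255-82 = 173
B: 255-96 = 159
= RGB(150, 173, 159)


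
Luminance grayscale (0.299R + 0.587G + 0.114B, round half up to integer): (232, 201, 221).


Gray = 0.299×R + 0.587×G + 0.114×B
Gray = 0.299×232 + 0.587×201 + 0.114×221
Gray = 69.368 + 117.987 + 25.194
Gray = 212.549 → round half up → 213
Gray = 213


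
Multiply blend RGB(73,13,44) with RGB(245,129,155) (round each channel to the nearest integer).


Multiply: C = A×B/255, rounded to nearest integer
R: 73×245/255 = 17885/255 ≈ 70.137 → 70
G: 13×129/255 = 1677/255 ≈ 6.576 → 7
B: 44×155/255 = 6820/255 ≈ 26.745 → 27
= RGB(70, 7, 27)


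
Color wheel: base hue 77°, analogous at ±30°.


Base hue: 77°
Left analog: (77 - 30) mod 360 = 47°
Right analog: (77 + 30) mod 360 = 107°
Analogous hues = 47° and 107°


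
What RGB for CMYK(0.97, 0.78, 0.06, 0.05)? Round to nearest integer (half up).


R = 255 × (1-C) × (1-K) = 255 × 0.03 × 0.95 = 7.2675 → 7
G = 255 × (1-M) × (1-K) = 255 × 0.22 × 0.95 = 53.295 → 53
B = 255 × (1-Y) × (1-K) = 255 × 0.94 × 0.95 = 227.715 → 228
= RGB(7, 53, 228)


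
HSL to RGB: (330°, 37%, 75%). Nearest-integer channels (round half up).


H=330°, S=0.37, L=0.75
C = (1-|2L-1|)×S = (1-|0.50|)×0.37 = 0.185
H' = H/60 = 330/60 ≈ 5.5000; X = C×(1-|H' mod 2 - 1|) = 0.0925
m = L - C/2 = 0.75 - 0.0925 = 0.6575
Sector ⌊H'⌋ = 5 → (R',G',B') = (0.185, 0.0, 0.0925)
RGB = ((R'+m)×255, (G'+m)×255, (B'+m)×255) = (214.8375, 167.6625, 191.25)
Round half up → RGB(215, 168, 191)


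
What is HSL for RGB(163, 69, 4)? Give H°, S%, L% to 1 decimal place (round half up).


Normalize: R'=163/255≈0.6392, G'=69/255≈0.2706, B'=4/255≈0.0157
Max=163/255, Min=4/255, Δ=Max-Min=159/255
L = (Max+Min)/2 = (163+4)/510 = 167/510 = 0.32745… → L = 32.7%
L ≤ 0.5 → S = Δ/(Max+Min) = 159/(163+4) = 159/167 = 0.95209… → S = 95.2%
(the 1/255 factors cancel in S and H, so raw channel differences can be used)
Max is R' → H = 60 × (((G-B)/Δ) mod 6) = 60 × (((69-4)/159) mod 6)
  65/159 = 0.4088…
  H = 60 × 0.4088… = 24.528…° → H = 24.5°
= HSL(24.5°, 95.2%, 32.7%)


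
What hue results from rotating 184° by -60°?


New hue = (H + rotation) mod 360
New hue = (184 -60) mod 360
= 124 mod 360
= 124°


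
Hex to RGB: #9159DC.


91 → 145 (R)
59 → 89 (G)
DC → 220 (B)
= RGB(145, 89, 220)


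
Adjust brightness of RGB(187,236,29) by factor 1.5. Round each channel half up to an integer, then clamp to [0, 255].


Multiply each channel by 1.5, round half up, clamp to [0, 255]
R: 187×1.5 = 280.5 → round → 281 → clamp → 255
G: 236×1.5 = 354 → clamp → 255
B: 29×1.5 = 43.5 → round → 44
= RGB(255, 255, 44)


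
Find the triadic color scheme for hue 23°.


Triadic: equally spaced at 120° intervals
H1 = 23°
H2 = (23 + 120) mod 360 = 143°
H3 = (23 + 240) mod 360 = 263°
Triadic = 23°, 143°, 263°


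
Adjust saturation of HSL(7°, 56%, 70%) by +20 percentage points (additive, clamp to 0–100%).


Original S = 56%
Adjustment = +20 percentage points
New S = 56 + (20) = 76
Clamp to [0, 100] → 76
= HSL(7°, 76%, 70%)


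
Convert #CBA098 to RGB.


CB → 203 (R)
A0 → 160 (G)
98 → 152 (B)
= RGB(203, 160, 152)


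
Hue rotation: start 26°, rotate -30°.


New hue = (H + rotation) mod 360
New hue = (26 -30) mod 360
= -4 mod 360
= 356°


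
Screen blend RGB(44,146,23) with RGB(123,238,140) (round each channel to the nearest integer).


Screen: C = 255 - (255-A)×(255-B)/255, rounded to nearest integer
R: 255 - (255-44)×(255-123)/255 = 255 - 27852/255 ≈ 255 - 109.224 = 145.776 → 146
G: 255 - (255-146)×(255-238)/255 = 255 - 1853/255 ≈ 255 - 7.267 = 247.733 → 248
B: 255 - (255-23)×(255-140)/255 = 255 - 26680/255 ≈ 255 - 104.627 = 150.373 → 150
= RGB(146, 248, 150)


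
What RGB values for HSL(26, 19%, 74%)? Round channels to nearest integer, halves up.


H=26°, S=0.19, L=0.74
C = (1-|2L-1|)×S = (1-|0.48|)×0.19 = 0.0988
H' = H/60 = 26/60 ≈ 0.4333; X = C×(1-|H' mod 2 - 1|) ≈ 0.0428
m = L - C/2 = 0.74 - 0.0494 = 0.6906
Sector ⌊H'⌋ = 0 → (R',G',B') = (0.0988, ≈0.0428, 0.0)
RGB = ((R'+m)×255, (G'+m)×255, (B'+m)×255) = (201.297, 187.0204, 176.103)
Round half up → RGB(201, 187, 176)


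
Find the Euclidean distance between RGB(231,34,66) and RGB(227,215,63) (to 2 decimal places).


d = √[(R₁-R₂)² + (G₁-G₂)² + (B₁-B₂)²]
d = √[(231-227)² + (34-215)² + (66-63)²]
d = √[16 + 32761 + 9]
d = √32786
d ≈ 181.07


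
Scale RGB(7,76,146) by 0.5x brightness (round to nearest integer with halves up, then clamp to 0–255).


Multiply each channel by 0.5, round half up, clamp to [0, 255]
R: 7×0.5 = 3.5 → round → 4
G: 76×0.5 = 38
B: 146×0.5 = 73
= RGB(4, 38, 73)


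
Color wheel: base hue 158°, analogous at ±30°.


Base hue: 158°
Left analog: (158 - 30) mod 360 = 128°
Right analog: (158 + 30) mod 360 = 188°
Analogous hues = 128° and 188°


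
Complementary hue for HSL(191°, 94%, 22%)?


Complement = opposite side of color wheel = hue + 180°
H' = (191 + 180) mod 360 = 11°
S and L unchanged.
= HSL(11°, 94%, 22%)


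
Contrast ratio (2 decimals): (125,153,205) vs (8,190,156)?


Linearize each sRGB channel c=v/255: c/12.92 if c ≤ 0.04045 else ((c+0.055)/1.055)^2.4
L = 0.2126×R_lin + 0.7152×G_lin + 0.0722×B_lin
Color 1 (125,153,205):
  R=125: 125/255≈0.4902 > 0.04045 → ((0.4902+0.055)/1.055)^2.4 ≈ 0.20508
  G=153: 153/255≈0.6000 > 0.04045 → ((0.6000+0.055)/1.055)^2.4 ≈ 0.31855
  B=205: 205/255≈0.8039 > 0.04045 → ((0.8039+0.055)/1.055)^2.4 ≈ 0.61050
  L1 = 0.2126×0.20508 + 0.7152×0.31855 + 0.0722×0.61050 ≈ 0.31550
Color 2 (8,190,156):
  R=8: 8/255≈0.0314 ≤ 0.04045 → 0.0314/12.92 ≈ 0.00243
  G=190: 190/255≈0.7451 > 0.04045 → ((0.7451+0.055)/1.055)^2.4 ≈ 0.51492
  B=156: 156/255≈0.6118 > 0.04045 → ((0.6118+0.055)/1.055)^2.4 ≈ 0.33245
  L2 = 0.2126×0.00243 + 0.7152×0.51492 + 0.0722×0.33245 ≈ 0.39279
Lighter = 0.39279, Darker = 0.31550
Ratio = (L_lighter + 0.05) / (L_darker + 0.05)
Ratio = (0.39279 + 0.05) / (0.31550 + 0.05) = 0.44279 / 0.36550 ≈ 1.2115
Ratio ≈ 1.21:1


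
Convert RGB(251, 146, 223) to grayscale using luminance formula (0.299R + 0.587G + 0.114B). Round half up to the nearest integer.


Gray = 0.299×R + 0.587×G + 0.114×B
Gray = 0.299×251 + 0.587×146 + 0.114×223
Gray = 75.049 + 85.702 + 25.422
Gray = 186.173 → round half up → 186
Gray = 186


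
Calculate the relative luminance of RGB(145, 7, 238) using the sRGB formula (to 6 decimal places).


Linearize each channel (sRGB transfer function): c = v/255; c_lin = c/12.92 if c ≤ 0.04045, else ((c+0.055)/1.055)^2.4
  R: 145/255 ≈ 0.568627 > 0.04045 → ((0.568627+0.055)/1.055)^2.4 ≈ 0.283149
  G: 7/255 ≈ 0.027451 ≤ 0.04045 → 0.027451/12.92 ≈ 0.002125
  B: 238/255 ≈ 0.933333 > 0.04045 → ((0.933333+0.055)/1.055)^2.4 ≈ 0.854993
R_lin = 0.283149, G_lin = 0.002125, B_lin = 0.854993
L = 0.2126×R + 0.7152×G + 0.0722×B
L = 0.2126×0.283149 + 0.7152×0.002125 + 0.0722×0.854993
L ≈ 0.123447


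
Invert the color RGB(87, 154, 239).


Invert: (255-R, 255-G, 255-B)
R: 255-87 = 168
G: 255-154 = 101
B: 255-239 = 16
= RGB(168, 101, 16)


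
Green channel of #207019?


Color: #207019
R = 20 = 32
G = 70 = 112
B = 19 = 25
Green = 112


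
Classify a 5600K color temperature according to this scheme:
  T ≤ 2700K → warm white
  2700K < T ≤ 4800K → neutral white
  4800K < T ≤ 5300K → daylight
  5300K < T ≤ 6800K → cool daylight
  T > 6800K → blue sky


Temperature: 5600K
5300K < 5600K ≤ 6800K → cool daylight
Classification: cool daylight


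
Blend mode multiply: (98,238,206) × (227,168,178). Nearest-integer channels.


Multiply: C = A×B/255, rounded to nearest integer
R: 98×227/255 = 22246/255 ≈ 87.239 → 87
G: 238×168/255 = 39984/255 ≈ 156.800 → 157
B: 206×178/255 = 36668/255 ≈ 143.796 → 144
= RGB(87, 157, 144)


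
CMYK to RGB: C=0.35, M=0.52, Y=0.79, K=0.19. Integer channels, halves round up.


R = 255 × (1-C) × (1-K) = 255 × 0.65 × 0.81 = 134.2575 → 134
G = 255 × (1-M) × (1-K) = 255 × 0.48 × 0.81 = 99.144 → 99
B = 255 × (1-Y) × (1-K) = 255 × 0.21 × 0.81 = 43.3755 → 43
= RGB(134, 99, 43)


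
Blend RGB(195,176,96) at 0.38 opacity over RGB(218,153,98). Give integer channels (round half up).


C = α×F + (1-α)×B, with 1-α = 0.62
R: 0.38×195 + 0.62×218 = 74.10 + 135.16 = 209.26 → 209
G: 0.38×176 + 0.62×153 = 66.88 + 94.86 = 161.74 → 162
B: 0.38×96 + 0.62×98 = 36.48 + 60.76 = 97.24 → 97
= RGB(209, 162, 97)


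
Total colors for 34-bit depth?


Colors = 2^bits = 2^34
= 17,179,869,184 colors


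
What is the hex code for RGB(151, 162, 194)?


R = 151 → 97 (hex)
G = 162 → A2 (hex)
B = 194 → C2 (hex)
Hex = #97A2C2


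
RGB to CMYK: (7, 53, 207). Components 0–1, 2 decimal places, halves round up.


R'=7/255≈0.0275, G'=53/255≈0.2078, B'=207/255≈0.8118
K = 1 - max(R',G',B') = 1 - 207/255 = 48/255 = 0.18823… → 0.19
(1-R'-K)/(1-K) simplifies to (max-R)/max with max = 207:
C = (207-7)/207 = 200/207 = 0.96618… → 0.97
M = (207-53)/207 = 154/207 = 0.74396… → 0.74
Y = (207-207)/207 = 0/207 = 0 → 0.00
= CMYK(0.97, 0.74, 0.00, 0.19)


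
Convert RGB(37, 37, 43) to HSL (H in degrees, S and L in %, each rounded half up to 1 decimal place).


Normalize: R'=37/255≈0.1451, G'=37/255≈0.1451, B'=43/255≈0.1686
Max=43/255, Min=37/255, Δ=Max-Min=6/255
L = (Max+Min)/2 = (43+37)/510 = 80/510 = 0.15686… → L = 15.7%
L ≤ 0.5 → S = Δ/(Max+Min) = 6/(43+37) = 6/80 = 0.075 → S = 7.5%
(the 1/255 factors cancel in S and H, so raw channel differences can be used)
Max is B' → H = 60 × ((R-G)/Δ + 4) = 60 × ((37-37)/6 + 4)
  0/6 + 4 = 0 + 4 = 4
  H = 60 × 4 = 240° → H = 240.0°
= HSL(240.0°, 7.5%, 15.7%)


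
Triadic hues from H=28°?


Triadic: equally spaced at 120° intervals
H1 = 28°
H2 = (28 + 120) mod 360 = 148°
H3 = (28 + 240) mod 360 = 268°
Triadic = 28°, 148°, 268°


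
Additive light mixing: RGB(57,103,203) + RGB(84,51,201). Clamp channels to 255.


Additive: each channel = min(255, C₁+C₂)
R: 57+84 = 141 → 141
G: 103+51 = 154 → 154
B: 203+201 = 404 → 255
= RGB(141, 154, 255)


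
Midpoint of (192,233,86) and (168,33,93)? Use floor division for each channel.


Midpoint: each channel = ⌊(C₁+C₂)/2⌋
R: ⌊(192+168)/2⌋ = 180
G: ⌊(233+33)/2⌋ = 133
B: ⌊(86+93)/2⌋ = 89
= RGB(180, 133, 89)


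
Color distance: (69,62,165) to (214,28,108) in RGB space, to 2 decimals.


d = √[(R₁-R₂)² + (G₁-G₂)² + (B₁-B₂)²]
d = √[(69-214)² + (62-28)² + (165-108)²]
d = √[21025 + 1156 + 3249]
d = √25430
d ≈ 159.47


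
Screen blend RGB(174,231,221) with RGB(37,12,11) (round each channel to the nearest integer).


Screen: C = 255 - (255-A)×(255-B)/255, rounded to nearest integer
R: 255 - (255-174)×(255-37)/255 = 255 - 17658/255 ≈ 255 - 69.247 = 185.753 → 186
G: 255 - (255-231)×(255-12)/255 = 255 - 5832/255 ≈ 255 - 22.871 = 232.129 → 232
B: 255 - (255-221)×(255-11)/255 = 255 - 8296/255 ≈ 255 - 32.533 = 222.467 → 222
= RGB(186, 232, 222)


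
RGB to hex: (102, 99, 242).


R = 102 → 66 (hex)
G = 99 → 63 (hex)
B = 242 → F2 (hex)
Hex = #6663F2


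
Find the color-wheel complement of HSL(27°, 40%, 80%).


Complement = opposite side of color wheel = hue + 180°
H' = (27 + 180) mod 360 = 207°
S and L unchanged.
= HSL(207°, 40%, 80%)


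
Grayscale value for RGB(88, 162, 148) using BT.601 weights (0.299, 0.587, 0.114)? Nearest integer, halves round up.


Gray = 0.299×R + 0.587×G + 0.114×B
Gray = 0.299×88 + 0.587×162 + 0.114×148
Gray = 26.312 + 95.094 + 16.872
Gray = 138.278 → round half up → 138
Gray = 138


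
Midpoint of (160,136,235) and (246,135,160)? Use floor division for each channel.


Midpoint: each channel = ⌊(C₁+C₂)/2⌋
R: ⌊(160+246)/2⌋ = 203
G: ⌊(136+135)/2⌋ = 135
B: ⌊(235+160)/2⌋ = 197
= RGB(203, 135, 197)


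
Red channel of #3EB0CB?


Color: #3EB0CB
R = 3E = 62
G = B0 = 176
B = CB = 203
Red = 62


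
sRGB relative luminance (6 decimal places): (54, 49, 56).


Linearize each channel (sRGB transfer function): c = v/255; c_lin = c/12.92 if c ≤ 0.04045, else ((c+0.055)/1.055)^2.4
  R: 54/255 ≈ 0.211765 > 0.04045 → ((0.211765+0.055)/1.055)^2.4 ≈ 0.036889
  G: 49/255 ≈ 0.192157 > 0.04045 → ((0.192157+0.055)/1.055)^2.4 ≈ 0.030713
  B: 56/255 ≈ 0.219608 > 0.04045 → ((0.219608+0.055)/1.055)^2.4 ≈ 0.039546
R_lin = 0.036889, G_lin = 0.030713, B_lin = 0.039546
L = 0.2126×R + 0.7152×G + 0.0722×B
L = 0.2126×0.036889 + 0.7152×0.030713 + 0.0722×0.039546
L ≈ 0.032664


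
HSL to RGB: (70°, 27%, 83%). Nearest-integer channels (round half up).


H=70°, S=0.27, L=0.83
C = (1-|2L-1|)×S = (1-|0.66|)×0.27 = 0.0918
H' = H/60 = 70/60 ≈ 1.1667; X = C×(1-|H' mod 2 - 1|) = 0.0765
m = L - C/2 = 0.83 - 0.0459 = 0.7841
Sector ⌊H'⌋ = 1 → (R',G',B') = (0.0765, 0.0918, 0.0)
RGB = ((R'+m)×255, (G'+m)×255, (B'+m)×255) = (219.453, 223.3545, 199.9455)
Round half up → RGB(219, 223, 200)


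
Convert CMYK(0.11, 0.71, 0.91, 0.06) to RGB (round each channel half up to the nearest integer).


R = 255 × (1-C) × (1-K) = 255 × 0.89 × 0.94 = 213.333 → 213
G = 255 × (1-M) × (1-K) = 255 × 0.29 × 0.94 = 69.513 → 70
B = 255 × (1-Y) × (1-K) = 255 × 0.09 × 0.94 = 21.573 → 22
= RGB(213, 70, 22)


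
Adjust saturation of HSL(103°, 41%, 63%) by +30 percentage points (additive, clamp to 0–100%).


Original S = 41%
Adjustment = +30 percentage points
New S = 41 + (30) = 71
Clamp to [0, 100] → 71
= HSL(103°, 71%, 63%)


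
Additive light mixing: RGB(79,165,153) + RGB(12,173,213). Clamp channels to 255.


Additive: each channel = min(255, C₁+C₂)
R: 79+12 = 91 → 91
G: 165+173 = 338 → 255
B: 153+213 = 366 → 255
= RGB(91, 255, 255)


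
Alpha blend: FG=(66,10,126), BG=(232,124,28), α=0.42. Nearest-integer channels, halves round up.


C = α×F + (1-α)×B, with 1-α = 0.58
R: 0.42×66 + 0.58×232 = 27.72 + 134.56 = 162.28 → 162
G: 0.42×10 + 0.58×124 = 4.20 + 71.92 = 76.12 → 76
B: 0.42×126 + 0.58×28 = 52.92 + 16.24 = 69.16 → 69
= RGB(162, 76, 69)


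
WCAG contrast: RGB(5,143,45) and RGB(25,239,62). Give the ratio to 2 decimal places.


Linearize each sRGB channel c=v/255: c/12.92 if c ≤ 0.04045 else ((c+0.055)/1.055)^2.4
L = 0.2126×R_lin + 0.7152×G_lin + 0.0722×B_lin
Color 1 (5,143,45):
  R=5: 5/255≈0.0196 ≤ 0.04045 → 0.0196/12.92 ≈ 0.00152
  G=143: 143/255≈0.5608 > 0.04045 → ((0.5608+0.055)/1.055)^2.4 ≈ 0.27468
  B=45: 45/255≈0.1765 > 0.04045 → ((0.1765+0.055)/1.055)^2.4 ≈ 0.02624
  L1 = 0.2126×0.00152 + 0.7152×0.27468 + 0.0722×0.02624 ≈ 0.19867
Color 2 (25,239,62):
  R=25: 25/255≈0.0980 > 0.04045 → ((0.0980+0.055)/1.055)^2.4 ≈ 0.00972
  G=239: 239/255≈0.9373 > 0.04045 → ((0.9373+0.055)/1.055)^2.4 ≈ 0.86316
  B=62: 62/255≈0.2431 > 0.04045 → ((0.2431+0.055)/1.055)^2.4 ≈ 0.04817
  L2 = 0.2126×0.00972 + 0.7152×0.86316 + 0.0722×0.04817 ≈ 0.62287
Lighter = 0.62287, Darker = 0.19867
Ratio = (L_lighter + 0.05) / (L_darker + 0.05)
Ratio = (0.62287 + 0.05) / (0.19867 + 0.05) = 0.67287 / 0.24867 ≈ 2.7059
Ratio ≈ 2.71:1


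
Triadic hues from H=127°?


Triadic: equally spaced at 120° intervals
H1 = 127°
H2 = (127 + 120) mod 360 = 247°
H3 = (127 + 240) mod 360 = 7°
Triadic = 127°, 247°, 7°


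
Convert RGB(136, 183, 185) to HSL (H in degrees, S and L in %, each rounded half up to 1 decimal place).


Normalize: R'=136/255≈0.5333, G'=183/255≈0.7176, B'=185/255≈0.7255
Max=185/255, Min=136/255, Δ=Max-Min=49/255
L = (Max+Min)/2 = (185+136)/510 = 321/510 = 0.62941… → L = 62.9%
L > 0.5 → S = Δ/(2-Max-Min) = 49/(510-185-136) = 49/189 = 0.25925… → S = 25.9%
(the 1/255 factors cancel in S and H, so raw channel differences can be used)
Max is B' → H = 60 × ((R-G)/Δ + 4) = 60 × ((136-183)/49 + 4)
  -47/49 + 4 = -0.9591… + 4 = 3.0408…
  H = 60 × 3.0408… = 182.448…° → H = 182.4°
= HSL(182.4°, 25.9%, 62.9%)


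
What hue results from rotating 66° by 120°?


New hue = (H + rotation) mod 360
New hue = (66 + 120) mod 360
= 186 mod 360
= 186°


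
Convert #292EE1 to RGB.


29 → 41 (R)
2E → 46 (G)
E1 → 225 (B)
= RGB(41, 46, 225)


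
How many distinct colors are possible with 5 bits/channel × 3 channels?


Total bits = 5 bits/channel × 3 channels = 15 bits
Distinct colors = 2^15
= 32,768 colors


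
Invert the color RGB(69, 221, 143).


Invert: (255-R, 255-G, 255-B)
R: 255-69 = 186
G: 255-221 = 34
B: 255-143 = 112
= RGB(186, 34, 112)


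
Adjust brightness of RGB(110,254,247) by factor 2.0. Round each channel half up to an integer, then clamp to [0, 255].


Multiply each channel by 2.0, round half up, clamp to [0, 255]
R: 110×2.0 = 220
G: 254×2.0 = 508 → clamp → 255
B: 247×2.0 = 494 → clamp → 255
= RGB(220, 255, 255)


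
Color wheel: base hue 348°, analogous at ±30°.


Base hue: 348°
Left analog: (348 - 30) mod 360 = 318°
Right analog: (348 + 30) mod 360 = 18°
Analogous hues = 318° and 18°


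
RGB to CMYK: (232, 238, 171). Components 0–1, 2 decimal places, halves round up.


R'=232/255≈0.9098, G'=238/255≈0.9333, B'=171/255≈0.6706
K = 1 - max(R',G',B') = 1 - 238/255 = 17/255 = 0.06666… → 0.07
(1-R'-K)/(1-K) simplifies to (max-R)/max with max = 238:
C = (238-232)/238 = 6/238 = 0.02521… → 0.03
M = (238-238)/238 = 0/238 = 0 → 0.00
Y = (238-171)/238 = 67/238 = 0.28151… → 0.28
= CMYK(0.03, 0.00, 0.28, 0.07)


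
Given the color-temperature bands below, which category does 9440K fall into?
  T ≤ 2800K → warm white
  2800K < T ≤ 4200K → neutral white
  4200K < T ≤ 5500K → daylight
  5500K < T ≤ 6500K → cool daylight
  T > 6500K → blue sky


Temperature: 9440K
9440K > 6500K → blue sky
Classification: blue sky


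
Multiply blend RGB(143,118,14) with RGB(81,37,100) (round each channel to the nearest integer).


Multiply: C = A×B/255, rounded to nearest integer
R: 143×81/255 = 11583/255 ≈ 45.424 → 45
G: 118×37/255 = 4366/255 ≈ 17.122 → 17
B: 14×100/255 = 1400/255 ≈ 5.490 → 5
= RGB(45, 17, 5)


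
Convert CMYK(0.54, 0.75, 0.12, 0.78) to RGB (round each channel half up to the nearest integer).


R = 255 × (1-C) × (1-K) = 255 × 0.46 × 0.22 = 25.806 → 26
G = 255 × (1-M) × (1-K) = 255 × 0.25 × 0.22 = 14.025 → 14
B = 255 × (1-Y) × (1-K) = 255 × 0.88 × 0.22 = 49.368 → 49
= RGB(26, 14, 49)


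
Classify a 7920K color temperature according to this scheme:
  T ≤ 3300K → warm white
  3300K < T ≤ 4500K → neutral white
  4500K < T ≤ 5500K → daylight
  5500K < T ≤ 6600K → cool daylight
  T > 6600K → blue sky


Temperature: 7920K
7920K > 6600K → blue sky
Classification: blue sky


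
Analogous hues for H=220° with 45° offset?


Base hue: 220°
Left analog: (220 - 45) mod 360 = 175°
Right analog: (220 + 45) mod 360 = 265°
Analogous hues = 175° and 265°


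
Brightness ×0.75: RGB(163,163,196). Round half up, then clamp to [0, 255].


Multiply each channel by 0.75, round half up, clamp to [0, 255]
R: 163×0.75 = 122.25 → round → 122
G: 163×0.75 = 122.25 → round → 122
B: 196×0.75 = 147
= RGB(122, 122, 147)


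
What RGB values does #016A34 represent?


01 → 1 (R)
6A → 106 (G)
34 → 52 (B)
= RGB(1, 106, 52)


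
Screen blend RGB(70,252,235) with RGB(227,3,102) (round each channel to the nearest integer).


Screen: C = 255 - (255-A)×(255-B)/255, rounded to nearest integer
R: 255 - (255-70)×(255-227)/255 = 255 - 5180/255 ≈ 255 - 20.314 = 234.686 → 235
G: 255 - (255-252)×(255-3)/255 = 255 - 756/255 ≈ 255 - 2.965 = 252.035 → 252
B: 255 - (255-235)×(255-102)/255 = 255 - 3060/255 ≈ 255 - 12.000 = 243.000 → 243
= RGB(235, 252, 243)


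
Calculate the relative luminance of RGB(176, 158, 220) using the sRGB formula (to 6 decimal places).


Linearize each channel (sRGB transfer function): c = v/255; c_lin = c/12.92 if c ≤ 0.04045, else ((c+0.055)/1.055)^2.4
  R: 176/255 ≈ 0.690196 > 0.04045 → ((0.690196+0.055)/1.055)^2.4 ≈ 0.434154
  G: 158/255 ≈ 0.619608 > 0.04045 → ((0.619608+0.055)/1.055)^2.4 ≈ 0.341914
  B: 220/255 ≈ 0.862745 > 0.04045 → ((0.862745+0.055)/1.055)^2.4 ≈ 0.715694
R_lin = 0.434154, G_lin = 0.341914, B_lin = 0.715694
L = 0.2126×R + 0.7152×G + 0.0722×B
L = 0.2126×0.434154 + 0.7152×0.341914 + 0.0722×0.715694
L ≈ 0.388511


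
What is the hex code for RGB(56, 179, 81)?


R = 56 → 38 (hex)
G = 179 → B3 (hex)
B = 81 → 51 (hex)
Hex = #38B351


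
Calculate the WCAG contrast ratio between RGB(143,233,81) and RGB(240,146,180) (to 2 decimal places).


Linearize each sRGB channel c=v/255: c/12.92 if c ≤ 0.04045 else ((c+0.055)/1.055)^2.4
L = 0.2126×R_lin + 0.7152×G_lin + 0.0722×B_lin
Color 1 (143,233,81):
  R=143: 143/255≈0.5608 > 0.04045 → ((0.5608+0.055)/1.055)^2.4 ≈ 0.27468
  G=233: 233/255≈0.9137 > 0.04045 → ((0.9137+0.055)/1.055)^2.4 ≈ 0.81485
  B=81: 81/255≈0.3176 > 0.04045 → ((0.3176+0.055)/1.055)^2.4 ≈ 0.08228
  L1 = 0.2126×0.27468 + 0.7152×0.81485 + 0.0722×0.08228 ≈ 0.64712
Color 2 (240,146,180):
  R=240: 240/255≈0.9412 > 0.04045 → ((0.9412+0.055)/1.055)^2.4 ≈ 0.87137
  G=146: 146/255≈0.5725 > 0.04045 → ((0.5725+0.055)/1.055)^2.4 ≈ 0.28744
  B=180: 180/255≈0.7059 > 0.04045 → ((0.7059+0.055)/1.055)^2.4 ≈ 0.45641
  L2 = 0.2126×0.87137 + 0.7152×0.28744 + 0.0722×0.45641 ≈ 0.42378
Lighter = 0.64712, Darker = 0.42378
Ratio = (L_lighter + 0.05) / (L_darker + 0.05)
Ratio = (0.64712 + 0.05) / (0.42378 + 0.05) = 0.69712 / 0.47378 ≈ 1.4714
Ratio ≈ 1.47:1


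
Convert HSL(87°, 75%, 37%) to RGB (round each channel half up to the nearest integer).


H=87°, S=0.75, L=0.37
C = (1-|2L-1|)×S = (1-|-0.26|)×0.75 = 0.555
H' = H/60 = 87/60 ≈ 1.4500; X = C×(1-|H' mod 2 - 1|) = 0.30525
m = L - C/2 = 0.37 - 0.2775 = 0.0925
Sector ⌊H'⌋ = 1 → (R',G',B') = (0.30525, 0.555, 0.0)
RGB = ((R'+m)×255, (G'+m)×255, (B'+m)×255) = (101.42625, 165.1125, 23.5875)
Round half up → RGB(101, 165, 24)


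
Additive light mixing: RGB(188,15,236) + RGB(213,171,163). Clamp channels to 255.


Additive: each channel = min(255, C₁+C₂)
R: 188+213 = 401 → 255
G: 15+171 = 186 → 186
B: 236+163 = 399 → 255
= RGB(255, 186, 255)


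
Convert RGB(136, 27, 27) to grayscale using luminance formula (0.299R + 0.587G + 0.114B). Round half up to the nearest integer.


Gray = 0.299×R + 0.587×G + 0.114×B
Gray = 0.299×136 + 0.587×27 + 0.114×27
Gray = 40.664 + 15.849 + 3.078
Gray = 59.591 → round half up → 60
Gray = 60


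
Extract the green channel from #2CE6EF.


Color: #2CE6EF
R = 2C = 44
G = E6 = 230
B = EF = 239
Green = 230


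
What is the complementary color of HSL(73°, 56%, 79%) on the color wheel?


Complement = opposite side of color wheel = hue + 180°
H' = (73 + 180) mod 360 = 253°
S and L unchanged.
= HSL(253°, 56%, 79%)


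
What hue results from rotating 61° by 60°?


New hue = (H + rotation) mod 360
New hue = (61 + 60) mod 360
= 121 mod 360
= 121°


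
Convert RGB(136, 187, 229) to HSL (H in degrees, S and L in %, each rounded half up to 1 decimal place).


Normalize: R'=136/255≈0.5333, G'=187/255≈0.7333, B'=229/255≈0.8980
Max=229/255, Min=136/255, Δ=Max-Min=93/255
L = (Max+Min)/2 = (229+136)/510 = 365/510 = 0.71568… → L = 71.6%
L > 0.5 → S = Δ/(2-Max-Min) = 93/(510-229-136) = 93/145 = 0.64137… → S = 64.1%
(the 1/255 factors cancel in S and H, so raw channel differences can be used)
Max is B' → H = 60 × ((R-G)/Δ + 4) = 60 × ((136-187)/93 + 4)
  -51/93 + 4 = -0.5483… + 4 = 3.4516…
  H = 60 × 3.4516… = 207.096…° → H = 207.1°
= HSL(207.1°, 64.1%, 71.6%)


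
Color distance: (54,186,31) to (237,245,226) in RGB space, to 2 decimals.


d = √[(R₁-R₂)² + (G₁-G₂)² + (B₁-B₂)²]
d = √[(54-237)² + (186-245)² + (31-226)²]
d = √[33489 + 3481 + 38025]
d = √74995
d ≈ 273.85


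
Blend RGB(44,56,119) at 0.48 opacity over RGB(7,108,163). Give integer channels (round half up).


C = α×F + (1-α)×B, with 1-α = 0.52
R: 0.48×44 + 0.52×7 = 21.12 + 3.64 = 24.76 → 25
G: 0.48×56 + 0.52×108 = 26.88 + 56.16 = 83.04 → 83
B: 0.48×119 + 0.52×163 = 57.12 + 84.76 = 141.88 → 142
= RGB(25, 83, 142)


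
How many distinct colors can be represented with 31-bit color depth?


Colors = 2^bits = 2^31
= 2,147,483,648 colors


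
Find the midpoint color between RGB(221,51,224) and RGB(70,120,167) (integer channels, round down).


Midpoint: each channel = ⌊(C₁+C₂)/2⌋
R: ⌊(221+70)/2⌋ = 145
G: ⌊(51+120)/2⌋ = 85
B: ⌊(224+167)/2⌋ = 195
= RGB(145, 85, 195)


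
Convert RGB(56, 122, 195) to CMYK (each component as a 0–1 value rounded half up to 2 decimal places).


R'=56/255≈0.2196, G'=122/255≈0.4784, B'=195/255≈0.7647
K = 1 - max(R',G',B') = 1 - 195/255 = 60/255 = 0.23529… → 0.24
(1-R'-K)/(1-K) simplifies to (max-R)/max with max = 195:
C = (195-56)/195 = 139/195 = 0.71282… → 0.71
M = (195-122)/195 = 73/195 = 0.37435… → 0.37
Y = (195-195)/195 = 0/195 = 0 → 0.00
= CMYK(0.71, 0.37, 0.00, 0.24)


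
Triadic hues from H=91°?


Triadic: equally spaced at 120° intervals
H1 = 91°
H2 = (91 + 120) mod 360 = 211°
H3 = (91 + 240) mod 360 = 331°
Triadic = 91°, 211°, 331°


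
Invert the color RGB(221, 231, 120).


Invert: (255-R, 255-G, 255-B)
R: 255-221 = 34
G: 255-231 = 24
B: 255-120 = 135
= RGB(34, 24, 135)


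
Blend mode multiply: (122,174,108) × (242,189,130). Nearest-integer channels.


Multiply: C = A×B/255, rounded to nearest integer
R: 122×242/255 = 29524/255 ≈ 115.780 → 116
G: 174×189/255 = 32886/255 ≈ 128.965 → 129
B: 108×130/255 = 14040/255 ≈ 55.059 → 55
= RGB(116, 129, 55)


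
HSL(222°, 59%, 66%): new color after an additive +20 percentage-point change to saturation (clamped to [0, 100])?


Original S = 59%
Adjustment = +20 percentage points
New S = 59 + (20) = 79
Clamp to [0, 100] → 79
= HSL(222°, 79%, 66%)


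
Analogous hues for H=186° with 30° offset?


Base hue: 186°
Left analog: (186 - 30) mod 360 = 156°
Right analog: (186 + 30) mod 360 = 216°
Analogous hues = 156° and 216°


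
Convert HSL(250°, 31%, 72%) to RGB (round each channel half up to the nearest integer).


H=250°, S=0.31, L=0.72
C = (1-|2L-1|)×S = (1-|0.44|)×0.31 = 0.1736
H' = H/60 = 250/60 ≈ 4.1667; X = C×(1-|H' mod 2 - 1|) ≈ 0.0289
m = L - C/2 = 0.72 - 0.0868 = 0.6332
Sector ⌊H'⌋ = 4 → (R',G',B') = (≈0.0289, 0.0, 0.1736)
RGB = ((R'+m)×255, (G'+m)×255, (B'+m)×255) = (168.844, 161.466, 205.734)
Round half up → RGB(169, 161, 206)


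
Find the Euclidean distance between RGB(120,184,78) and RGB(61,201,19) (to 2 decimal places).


d = √[(R₁-R₂)² + (G₁-G₂)² + (B₁-B₂)²]
d = √[(120-61)² + (184-201)² + (78-19)²]
d = √[3481 + 289 + 3481]
d = √7251
d ≈ 85.15


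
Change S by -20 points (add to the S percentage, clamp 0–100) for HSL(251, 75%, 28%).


Original S = 75%
Adjustment = -20 percentage points
New S = 75 + (-20) = 55
Clamp to [0, 100] → 55
= HSL(251°, 55%, 28%)
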